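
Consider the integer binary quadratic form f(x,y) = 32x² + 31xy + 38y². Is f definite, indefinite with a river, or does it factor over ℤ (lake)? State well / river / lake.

D = b²−4ac = 31² − 4·32·38 = -3903
D < 0 ⇒ definite ⇒ every region one sign ⇒ single well

well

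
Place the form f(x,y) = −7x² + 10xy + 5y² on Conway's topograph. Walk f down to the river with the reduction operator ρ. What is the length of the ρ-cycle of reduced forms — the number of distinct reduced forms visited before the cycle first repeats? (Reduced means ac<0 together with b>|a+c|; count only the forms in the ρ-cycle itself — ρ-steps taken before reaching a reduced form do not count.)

D = 240, ⌊√D⌋ = 15
river: ρ → (5,10,-7)
river: ρ → (-7,4,8)
river: ρ → (8,12,-3)
river: ρ → (-3,12,8)
river: ρ → (8,4,-7)
river: ρ → (-7,10,5)
ρ-cycle length = 6 (tail of 0 descent steps not counted)

6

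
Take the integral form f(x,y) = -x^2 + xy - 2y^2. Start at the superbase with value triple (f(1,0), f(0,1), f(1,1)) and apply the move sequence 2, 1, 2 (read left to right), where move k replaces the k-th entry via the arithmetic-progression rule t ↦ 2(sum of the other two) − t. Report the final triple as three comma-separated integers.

start (-1,-2,-2) = (f(1,0),f(0,1),f(1,1))
replace slot 2: 2·((-1)+(-2)) − (-2) = -4 → (-1,-4,-2)
replace slot 1: 2·((-4)+(-2)) − (-1) = -11 → (-11,-4,-2)
replace slot 2: 2·((-11)+(-2)) − (-4) = -22 → (-11,-22,-2)

-11,-22,-2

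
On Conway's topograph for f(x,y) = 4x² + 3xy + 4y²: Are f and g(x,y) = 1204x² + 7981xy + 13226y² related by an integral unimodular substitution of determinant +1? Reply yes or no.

D₁ = -55, D₂ = -55
f: reduced (well bottom): (4,3,4) with a≤c, −a<b≤a
g: translate: b→757 (≡7981 mod 2408), so (1204,7981,13226)→(1204,757,119)
g: flip: (1204,757,119)→(119,-757,1204)
g: translate: b→-43 (≡-757 mod 238), so (119,-757,1204)→(119,-43,4)
g: flip: (119,-43,4)→(4,43,119)
g: translate: b→3 (≡43 mod 8), so (4,43,119)→(4,3,4)
g: reduced (well bottom): (4,3,4) with a≤c, −a<b≤a
reduced forms (4, 3, 4) vs (4, 3, 4) ⇒ equivalent

yes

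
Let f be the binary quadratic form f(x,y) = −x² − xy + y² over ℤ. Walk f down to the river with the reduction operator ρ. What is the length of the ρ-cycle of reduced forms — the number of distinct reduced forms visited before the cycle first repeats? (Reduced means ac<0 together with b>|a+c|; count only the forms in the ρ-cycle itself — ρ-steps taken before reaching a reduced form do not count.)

D = 5, ⌊√D⌋ = 2
descent: ρ → (1,1,-1)  [lands on river]
river: ρ → (-1,1,1)
ρ-cycle length = 2 (tail of 1 descent step not counted)

2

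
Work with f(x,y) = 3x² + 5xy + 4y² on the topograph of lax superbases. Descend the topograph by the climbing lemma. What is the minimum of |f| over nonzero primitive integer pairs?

translate: b→-1 (≡5 mod 6), so (3,5,4)→(3,-1,2)
flip: (3,-1,2)→(2,1,3)
reduced (well bottom): (2,1,3) with a≤c, −a<b≤a
well minimum = a = 2

2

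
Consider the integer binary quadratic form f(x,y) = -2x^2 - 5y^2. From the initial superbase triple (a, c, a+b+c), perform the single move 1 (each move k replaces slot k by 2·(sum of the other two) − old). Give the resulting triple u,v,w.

start (-2,-5,-7) = (f(1,0),f(0,1),f(1,1))
replace slot 1: 2·((-5)+(-7)) − (-2) = -22 → (-22,-5,-7)

-22,-5,-7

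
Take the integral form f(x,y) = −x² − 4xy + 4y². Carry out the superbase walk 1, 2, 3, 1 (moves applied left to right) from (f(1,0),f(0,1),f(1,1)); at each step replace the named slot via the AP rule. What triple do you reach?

start (-1,4,-1) = (f(1,0),f(0,1),f(1,1))
replace slot 1: 2·(4+(-1)) − (-1) = 7 → (7,4,-1)
replace slot 2: 2·(7+(-1)) − 4 = 8 → (7,8,-1)
replace slot 3: 2·(7+8) − (-1) = 31 → (7,8,31)
replace slot 1: 2·(8+31) − 7 = 71 → (71,8,31)

71,8,31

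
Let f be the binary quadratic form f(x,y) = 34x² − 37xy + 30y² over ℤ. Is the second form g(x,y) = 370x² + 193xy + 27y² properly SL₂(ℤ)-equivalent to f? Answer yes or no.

D₁ = -2711, D₂ = -2711
f: translate: b→31 (≡-37 mod 68), so (34,-37,30)→(34,31,27)
f: flip: (34,31,27)→(27,-31,34)
f: translate: b→23 (≡-31 mod 54), so (27,-31,34)→(27,23,30)
f: reduced (well bottom): (27,23,30) with a≤c, −a<b≤a
g: flip: (370,193,27)→(27,-193,370)
g: translate: b→23 (≡-193 mod 54), so (27,-193,370)→(27,23,30)
g: reduced (well bottom): (27,23,30) with a≤c, −a<b≤a
reduced forms (27, 23, 30) vs (27, 23, 30) ⇒ equivalent

yes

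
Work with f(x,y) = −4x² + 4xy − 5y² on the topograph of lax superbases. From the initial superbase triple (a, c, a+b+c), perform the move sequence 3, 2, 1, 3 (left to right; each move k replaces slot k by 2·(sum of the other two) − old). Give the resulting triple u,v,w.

start (-4,-5,-5) = (f(1,0),f(0,1),f(1,1))
replace slot 3: 2·((-4)+(-5)) − (-5) = -13 → (-4,-5,-13)
replace slot 2: 2·((-4)+(-13)) − (-5) = -29 → (-4,-29,-13)
replace slot 1: 2·((-29)+(-13)) − (-4) = -80 → (-80,-29,-13)
replace slot 3: 2·((-80)+(-29)) − (-13) = -205 → (-80,-29,-205)

-80,-29,-205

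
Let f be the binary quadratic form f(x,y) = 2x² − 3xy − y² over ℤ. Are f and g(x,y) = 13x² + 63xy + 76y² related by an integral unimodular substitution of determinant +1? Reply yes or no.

D₁ = 17, D₂ = 17
river cycle of f (length 6): (-1, 3, 2), (2, 1, -2), (-2, 3, 1), (1, 3, -2), (-2, 1, 2), (2, 3, -1)
river cycle of g (length 6): (2, 1, -2), (-2, 3, 1), (1, 3, -2), (-2, 1, 2), (2, 3, -1), (-1, 3, 2)
cycles coincide ⇒ equivalent

yes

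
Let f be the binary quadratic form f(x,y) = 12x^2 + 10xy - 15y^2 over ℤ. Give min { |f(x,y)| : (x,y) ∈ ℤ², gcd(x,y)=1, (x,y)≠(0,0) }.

river: ρ → (-15,20,7)
river: ρ → (7,22,-12)
river: ρ → (-12,26,3)
river: ρ → (3,28,-3)
river: ρ → (-3,26,12)
river: ρ → (12,22,-7)
river: ρ → (-7,20,15)
river: ρ → (15,10,-12)
river: ρ → (-12,14,13)
river: ρ → (13,12,-13)
river: ρ → (-13,14,12)
river: ρ → (12,10,-15)
closes: descent 0, river 12
min |a| on river = 3

3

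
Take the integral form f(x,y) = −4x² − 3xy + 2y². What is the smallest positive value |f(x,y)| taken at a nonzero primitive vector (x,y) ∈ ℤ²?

descent: ρ → (2,3,-4)  [lands on river]
river: ρ → (-4,5,1)
river: ρ → (1,5,-4)
river: ρ → (-4,3,2)
river: ρ → (2,5,-2)
river: ρ → (-2,3,4)
river: ρ → (4,5,-1)
river: ρ → (-1,5,4)
river: ρ → (4,3,-2)
river: ρ → (-2,5,2)
closes: descent 1, river 10
min |a| on river = 1

1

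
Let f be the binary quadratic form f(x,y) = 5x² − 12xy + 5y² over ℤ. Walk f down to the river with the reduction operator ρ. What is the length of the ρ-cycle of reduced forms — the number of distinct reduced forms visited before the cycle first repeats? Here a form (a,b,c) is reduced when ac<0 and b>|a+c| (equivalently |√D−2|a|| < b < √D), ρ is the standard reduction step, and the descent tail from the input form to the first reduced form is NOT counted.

D = 44, ⌊√D⌋ = 6
descent: ρ → (5,2,-2)
descent: ρ → (-2,6,1)  [lands on river]
river: ρ → (1,6,-2)
ρ-cycle length = 2 (tail of 2 descent steps not counted)

2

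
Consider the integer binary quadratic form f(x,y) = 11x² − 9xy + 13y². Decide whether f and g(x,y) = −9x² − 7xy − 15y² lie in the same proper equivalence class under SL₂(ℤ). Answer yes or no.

D₁ = -491, D₂ = -491
f: reduced (well bottom): (11,-9,13) with a≤c, −a<b≤a
g is negative-definite; reduce −g:
−g: reduced (well bottom): (9,7,15) with a≤c, −a<b≤a
flip sign back: reduced form of g is (-9,-7,-15)
reduced forms (11, -9, 13) vs (-9, -7, -15) ⇒ inequivalent

no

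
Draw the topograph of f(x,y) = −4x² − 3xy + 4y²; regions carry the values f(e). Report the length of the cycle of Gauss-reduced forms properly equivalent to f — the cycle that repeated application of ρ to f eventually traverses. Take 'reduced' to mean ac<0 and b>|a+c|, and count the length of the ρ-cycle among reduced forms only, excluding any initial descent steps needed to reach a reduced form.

D = 73, ⌊√D⌋ = 8
descent: ρ → (4,3,-4)  [lands on river]
river: ρ → (-4,5,3)
river: ρ → (3,7,-2)
river: ρ → (-2,5,6)
river: ρ → (6,7,-1)
river: ρ → (-1,7,6)
river: ρ → (6,5,-2)
river: ρ → (-2,7,3)
river: ρ → (3,5,-4)
river: ρ → (-4,3,4)
river: ρ → (4,5,-3)
river: ρ → (-3,7,2)
river: ρ → (2,5,-6)
river: ρ → (-6,7,1)
river: ρ → (1,7,-6)
river: ρ → (-6,5,2)
river: ρ → (2,7,-3)
river: ρ → (-3,5,4)
ρ-cycle length = 18 (tail of 1 descent step not counted)

18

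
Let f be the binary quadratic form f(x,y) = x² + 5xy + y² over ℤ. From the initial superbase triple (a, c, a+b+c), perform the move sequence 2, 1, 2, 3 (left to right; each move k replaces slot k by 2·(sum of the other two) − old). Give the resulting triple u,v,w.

start (1,1,7) = (f(1,0),f(0,1),f(1,1))
replace slot 2: 2·(1+7) − 1 = 15 → (1,15,7)
replace slot 1: 2·(15+7) − 1 = 43 → (43,15,7)
replace slot 2: 2·(43+7) − 15 = 85 → (43,85,7)
replace slot 3: 2·(43+85) − 7 = 249 → (43,85,249)

43,85,249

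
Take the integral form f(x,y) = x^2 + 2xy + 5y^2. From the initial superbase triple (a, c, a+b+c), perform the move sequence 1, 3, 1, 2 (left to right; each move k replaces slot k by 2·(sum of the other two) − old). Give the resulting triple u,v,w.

start (1,5,8) = (f(1,0),f(0,1),f(1,1))
replace slot 1: 2·(5+8) − 1 = 25 → (25,5,8)
replace slot 3: 2·(25+5) − 8 = 52 → (25,5,52)
replace slot 1: 2·(5+52) − 25 = 89 → (89,5,52)
replace slot 2: 2·(89+52) − 5 = 277 → (89,277,52)

89,277,52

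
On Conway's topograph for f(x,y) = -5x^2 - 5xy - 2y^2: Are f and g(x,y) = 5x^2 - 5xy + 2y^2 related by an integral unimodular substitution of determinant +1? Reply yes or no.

D₁ = -15, D₂ = -15
f is negative-definite; reduce −f:
−f: flip: (5,5,2)→(2,-5,5)
−f: translate: b→-1 (≡-5 mod 4), so (2,-5,5)→(2,-1,2)
−f: flip: (2,-1,2)→(2,1,2)
−f: reduced (well bottom): (2,1,2) with a≤c, −a<b≤a
flip sign back: reduced form of f is (-2,-1,-2)
g: translate: b→5 (≡-5 mod 10), so (5,-5,2)→(5,5,2)
g: flip: (5,5,2)→(2,-5,5)
g: translate: b→-1 (≡-5 mod 4), so (2,-5,5)→(2,-1,2)
g: flip: (2,-1,2)→(2,1,2)
g: reduced (well bottom): (2,1,2) with a≤c, −a<b≤a
reduced forms (-2, -1, -2) vs (2, 1, 2) ⇒ inequivalent

no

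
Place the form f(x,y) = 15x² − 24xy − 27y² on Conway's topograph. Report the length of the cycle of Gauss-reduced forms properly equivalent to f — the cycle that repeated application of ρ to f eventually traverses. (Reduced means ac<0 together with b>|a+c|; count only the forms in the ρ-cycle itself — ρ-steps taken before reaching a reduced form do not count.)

D = 2196, ⌊√D⌋ = 46
descent: ρ → (-27,24,15)  [lands on river]
river: ρ → (15,36,-15)
river: ρ → (-15,24,27)
river: ρ → (27,30,-12)
river: ρ → (-12,42,9)
river: ρ → (9,30,-36)
river: ρ → (-36,42,3)
river: ρ → (3,42,-36)
river: ρ → (-36,30,9)
river: ρ → (9,42,-12)
river: ρ → (-12,30,27)
river: ρ → (27,24,-15)
river: ρ → (-15,36,15)
river: ρ → (15,24,-27)
river: ρ → (-27,30,12)
river: ρ → (12,42,-9)
river: ρ → (-9,30,36)
river: ρ → (36,42,-3)
river: ρ → (-3,42,36)
river: ρ → (36,30,-9)
river: ρ → (-9,42,12)
river: ρ → (12,30,-27)
ρ-cycle length = 22 (tail of 1 descent step not counted)

22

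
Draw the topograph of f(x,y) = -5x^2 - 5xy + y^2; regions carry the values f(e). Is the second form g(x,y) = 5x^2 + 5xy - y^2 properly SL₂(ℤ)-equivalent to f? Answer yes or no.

D₁ = 45, D₂ = 45
river cycle of f (length 2): (1, 5, -5), (-5, 5, 1)
river cycle of g (length 2): (-1, 5, 5), (5, 5, -1)
cycles differ ⇒ inequivalent

no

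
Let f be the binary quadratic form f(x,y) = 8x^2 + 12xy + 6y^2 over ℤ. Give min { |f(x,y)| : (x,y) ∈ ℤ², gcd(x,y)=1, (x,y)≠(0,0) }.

translate: b→-4 (≡12 mod 16), so (8,12,6)→(8,-4,2)
flip: (8,-4,2)→(2,4,8)
translate: b→0 (≡4 mod 4), so (2,4,8)→(2,0,6)
reduced (well bottom): (2,0,6) with a≤c, −a<b≤a
well minimum = a = 2

2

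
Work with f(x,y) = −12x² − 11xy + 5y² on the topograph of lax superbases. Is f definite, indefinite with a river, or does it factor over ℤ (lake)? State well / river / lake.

D = b²−4ac = (-11)² − 4·(-12)·5 = 361
D = 19² is a perfect square ⇒ form factors over ℤ ⇒ lakes

lake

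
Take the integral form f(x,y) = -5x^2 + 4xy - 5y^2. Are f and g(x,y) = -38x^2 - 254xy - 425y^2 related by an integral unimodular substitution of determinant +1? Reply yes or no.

D₁ = -84, D₂ = -84
f is negative-definite; reduce −f:
−f: flip: (5,-4,5)→(5,4,5)
−f: reduced (well bottom): (5,4,5) with a≤c, −a<b≤a
flip sign back: reduced form of f is (-5,-4,-5)
g is negative-definite; reduce −g:
−g: translate: b→26 (≡254 mod 76), so (38,254,425)→(38,26,5)
−g: flip: (38,26,5)→(5,-26,38)
−g: translate: b→4 (≡-26 mod 10), so (5,-26,38)→(5,4,5)
−g: reduced (well bottom): (5,4,5) with a≤c, −a<b≤a
flip sign back: reduced form of g is (-5,-4,-5)
reduced forms (-5, -4, -5) vs (-5, -4, -5) ⇒ equivalent

yes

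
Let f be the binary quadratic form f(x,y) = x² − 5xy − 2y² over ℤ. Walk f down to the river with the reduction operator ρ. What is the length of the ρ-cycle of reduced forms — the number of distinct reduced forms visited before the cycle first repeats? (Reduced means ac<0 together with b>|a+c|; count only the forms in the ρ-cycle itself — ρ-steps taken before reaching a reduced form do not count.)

D = 33, ⌊√D⌋ = 5
descent: ρ → (-2,5,1)  [lands on river]
river: ρ → (1,5,-2)
river: ρ → (-2,3,3)
river: ρ → (3,3,-2)
ρ-cycle length = 4 (tail of 1 descent step not counted)

4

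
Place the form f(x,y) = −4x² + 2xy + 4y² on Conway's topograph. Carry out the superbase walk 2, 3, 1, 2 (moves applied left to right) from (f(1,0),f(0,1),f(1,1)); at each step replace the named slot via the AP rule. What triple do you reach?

start (-4,4,2) = (f(1,0),f(0,1),f(1,1))
replace slot 2: 2·((-4)+2) − 4 = -8 → (-4,-8,2)
replace slot 3: 2·((-4)+(-8)) − 2 = -26 → (-4,-8,-26)
replace slot 1: 2·((-8)+(-26)) − (-4) = -64 → (-64,-8,-26)
replace slot 2: 2·((-64)+(-26)) − (-8) = -172 → (-64,-172,-26)

-64,-172,-26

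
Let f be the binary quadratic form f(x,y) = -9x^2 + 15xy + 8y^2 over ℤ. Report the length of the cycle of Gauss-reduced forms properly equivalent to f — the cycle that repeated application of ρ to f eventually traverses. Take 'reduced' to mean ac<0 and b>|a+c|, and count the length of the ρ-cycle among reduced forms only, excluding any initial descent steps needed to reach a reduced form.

D = 513, ⌊√D⌋ = 22
river: ρ → (8,17,-7)
river: ρ → (-7,11,14)
river: ρ → (14,17,-4)
river: ρ → (-4,15,18)
river: ρ → (18,21,-1)
river: ρ → (-1,21,18)
river: ρ → (18,15,-4)
river: ρ → (-4,17,14)
river: ρ → (14,11,-7)
river: ρ → (-7,17,8)
river: ρ → (8,15,-9)
river: ρ → (-9,21,2)
river: ρ → (2,19,-19)
river: ρ → (-19,19,2)
river: ρ → (2,21,-9)
river: ρ → (-9,15,8)
ρ-cycle length = 16 (tail of 0 descent steps not counted)

16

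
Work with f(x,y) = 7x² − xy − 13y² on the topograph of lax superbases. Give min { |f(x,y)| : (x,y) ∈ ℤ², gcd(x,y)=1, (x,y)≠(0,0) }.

descent: ρ → (-13,1,7)
descent: ρ → (7,13,-7)  [lands on river]
river: ρ → (-7,15,5)
river: ρ → (5,15,-7)
river: ρ → (-7,13,7)
river: ρ → (7,15,-5)
river: ρ → (-5,15,7)
closes: descent 2, river 6
min |a| on river = 5

5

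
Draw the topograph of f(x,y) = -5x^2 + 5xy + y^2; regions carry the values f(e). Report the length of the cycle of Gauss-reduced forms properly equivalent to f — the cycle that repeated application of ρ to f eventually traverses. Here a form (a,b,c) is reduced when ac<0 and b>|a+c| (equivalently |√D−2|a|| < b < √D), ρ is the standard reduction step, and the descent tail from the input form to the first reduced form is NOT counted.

D = 45, ⌊√D⌋ = 6
river: ρ → (1,5,-5)
river: ρ → (-5,5,1)
ρ-cycle length = 2 (tail of 0 descent steps not counted)

2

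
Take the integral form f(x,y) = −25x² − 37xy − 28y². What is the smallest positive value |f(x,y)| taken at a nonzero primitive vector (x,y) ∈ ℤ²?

translate: b→-13 (≡37 mod 50), so (25,37,28)→(25,-13,16)
flip: (25,-13,16)→(16,13,25)
reduced (well bottom): (16,13,25) with a≤c, −a<b≤a
well minimum |f| = |-16| = 16 (negative-definite)

16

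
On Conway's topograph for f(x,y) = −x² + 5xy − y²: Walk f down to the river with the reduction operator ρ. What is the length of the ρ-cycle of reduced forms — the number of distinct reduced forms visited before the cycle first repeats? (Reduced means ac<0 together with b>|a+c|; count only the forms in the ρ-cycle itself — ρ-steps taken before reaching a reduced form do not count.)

D = 21, ⌊√D⌋ = 4
descent: ρ → (-1,3,3)  [lands on river]
river: ρ → (3,3,-1)
ρ-cycle length = 2 (tail of 1 descent step not counted)

2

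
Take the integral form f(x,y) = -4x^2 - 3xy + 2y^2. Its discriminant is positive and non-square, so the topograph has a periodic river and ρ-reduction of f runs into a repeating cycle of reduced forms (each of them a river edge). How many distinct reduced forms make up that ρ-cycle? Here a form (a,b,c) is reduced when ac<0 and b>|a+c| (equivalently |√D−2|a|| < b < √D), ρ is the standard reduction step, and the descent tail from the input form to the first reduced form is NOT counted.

D = 41, ⌊√D⌋ = 6
descent: ρ → (2,3,-4)  [lands on river]
river: ρ → (-4,5,1)
river: ρ → (1,5,-4)
river: ρ → (-4,3,2)
river: ρ → (2,5,-2)
river: ρ → (-2,3,4)
river: ρ → (4,5,-1)
river: ρ → (-1,5,4)
river: ρ → (4,3,-2)
river: ρ → (-2,5,2)
ρ-cycle length = 10 (tail of 1 descent step not counted)

10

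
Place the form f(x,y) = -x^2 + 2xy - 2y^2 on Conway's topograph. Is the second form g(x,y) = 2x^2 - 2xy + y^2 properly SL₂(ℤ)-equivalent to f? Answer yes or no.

D₁ = -4, D₂ = -4
f is negative-definite; reduce −f:
−f: translate: b→0 (≡-2 mod 2), so (1,-2,2)→(1,0,1)
−f: reduced (well bottom): (1,0,1) with a≤c, −a<b≤a
flip sign back: reduced form of f is (-1,0,-1)
g: translate: b→2 (≡-2 mod 4), so (2,-2,1)→(2,2,1)
g: flip: (2,2,1)→(1,-2,2)
g: translate: b→0 (≡-2 mod 2), so (1,-2,2)→(1,0,1)
g: reduced (well bottom): (1,0,1) with a≤c, −a<b≤a
reduced forms (-1, 0, -1) vs (1, 0, 1) ⇒ inequivalent

no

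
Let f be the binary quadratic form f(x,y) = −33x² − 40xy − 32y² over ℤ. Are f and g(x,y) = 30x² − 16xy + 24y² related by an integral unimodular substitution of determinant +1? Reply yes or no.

D₁ = -2624, D₂ = -2624
f is negative-definite; reduce −f:
−f: translate: b→-26 (≡40 mod 66), so (33,40,32)→(33,-26,25)
−f: flip: (33,-26,25)→(25,26,33)
−f: translate: b→-24 (≡26 mod 50), so (25,26,33)→(25,-24,32)
−f: reduced (well bottom): (25,-24,32) with a≤c, −a<b≤a
flip sign back: reduced form of f is (-25,24,-32)
g: flip: (30,-16,24)→(24,16,30)
g: reduced (well bottom): (24,16,30) with a≤c, −a<b≤a
reduced forms (-25, 24, -32) vs (24, 16, 30) ⇒ inequivalent

no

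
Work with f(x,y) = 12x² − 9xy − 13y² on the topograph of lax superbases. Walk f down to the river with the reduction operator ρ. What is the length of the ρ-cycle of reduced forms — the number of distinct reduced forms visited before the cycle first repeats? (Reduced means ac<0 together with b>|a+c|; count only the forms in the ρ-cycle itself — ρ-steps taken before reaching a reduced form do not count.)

D = 705, ⌊√D⌋ = 26
descent: ρ → (-13,9,12)  [lands on river]
river: ρ → (12,15,-10)
river: ρ → (-10,25,2)
river: ρ → (2,23,-22)
river: ρ → (-22,21,3)
river: ρ → (3,21,-22)
river: ρ → (-22,23,2)
river: ρ → (2,25,-10)
river: ρ → (-10,15,12)
river: ρ → (12,9,-13)
river: ρ → (-13,17,8)
river: ρ → (8,15,-15)
river: ρ → (-15,15,8)
river: ρ → (8,17,-13)
ρ-cycle length = 14 (tail of 1 descent step not counted)

14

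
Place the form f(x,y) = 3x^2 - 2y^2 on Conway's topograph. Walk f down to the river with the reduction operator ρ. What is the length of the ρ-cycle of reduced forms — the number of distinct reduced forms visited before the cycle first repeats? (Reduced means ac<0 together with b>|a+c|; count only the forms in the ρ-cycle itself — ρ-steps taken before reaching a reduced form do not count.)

D = 24, ⌊√D⌋ = 4
descent: ρ → (-2,4,1)  [lands on river]
river: ρ → (1,4,-2)
ρ-cycle length = 2 (tail of 1 descent step not counted)

2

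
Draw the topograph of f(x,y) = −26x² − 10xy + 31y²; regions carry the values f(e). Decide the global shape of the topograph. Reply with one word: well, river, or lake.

D = b²−4ac = (-10)² − 4·(-26)·31 = 3324
D > 0 non-square ⇒ indefinite ⇒ periodic river

river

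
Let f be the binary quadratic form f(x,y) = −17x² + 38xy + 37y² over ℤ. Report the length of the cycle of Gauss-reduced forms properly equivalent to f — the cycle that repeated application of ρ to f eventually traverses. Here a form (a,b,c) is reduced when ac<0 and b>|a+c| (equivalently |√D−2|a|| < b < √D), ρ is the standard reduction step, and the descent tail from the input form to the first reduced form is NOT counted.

D = 3960, ⌊√D⌋ = 62
river: ρ → (37,36,-18)
river: ρ → (-18,36,37)
river: ρ → (37,38,-17)
river: ρ → (-17,30,45)
river: ρ → (45,60,-2)
river: ρ → (-2,60,45)
river: ρ → (45,30,-17)
river: ρ → (-17,38,37)
ρ-cycle length = 8 (tail of 0 descent steps not counted)

8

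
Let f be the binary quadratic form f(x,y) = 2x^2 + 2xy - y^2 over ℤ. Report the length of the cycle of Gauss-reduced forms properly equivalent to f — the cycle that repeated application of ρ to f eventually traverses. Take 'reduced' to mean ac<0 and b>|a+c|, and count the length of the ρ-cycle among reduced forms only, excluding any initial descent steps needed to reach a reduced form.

D = 12, ⌊√D⌋ = 3
river: ρ → (-1,2,2)
river: ρ → (2,2,-1)
ρ-cycle length = 2 (tail of 0 descent steps not counted)

2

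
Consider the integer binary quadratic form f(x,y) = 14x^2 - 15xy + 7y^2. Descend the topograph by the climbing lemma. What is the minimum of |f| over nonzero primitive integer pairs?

translate: b→13 (≡-15 mod 28), so (14,-15,7)→(14,13,6)
flip: (14,13,6)→(6,-13,14)
translate: b→-1 (≡-13 mod 12), so (6,-13,14)→(6,-1,7)
reduced (well bottom): (6,-1,7) with a≤c, −a<b≤a
well minimum = a = 6

6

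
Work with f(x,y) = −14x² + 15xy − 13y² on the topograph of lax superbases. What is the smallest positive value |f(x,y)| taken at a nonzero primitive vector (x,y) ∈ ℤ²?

translate: b→13 (≡-15 mod 28), so (14,-15,13)→(14,13,12)
flip: (14,13,12)→(12,-13,14)
translate: b→11 (≡-13 mod 24), so (12,-13,14)→(12,11,13)
reduced (well bottom): (12,11,13) with a≤c, −a<b≤a
well minimum |f| = |-12| = 12 (negative-definite)

12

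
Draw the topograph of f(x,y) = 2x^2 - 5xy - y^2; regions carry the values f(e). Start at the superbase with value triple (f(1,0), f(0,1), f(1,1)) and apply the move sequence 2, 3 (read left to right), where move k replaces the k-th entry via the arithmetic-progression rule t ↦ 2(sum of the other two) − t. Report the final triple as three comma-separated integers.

start (2,-1,-4) = (f(1,0),f(0,1),f(1,1))
replace slot 2: 2·(2+(-4)) − (-1) = -3 → (2,-3,-4)
replace slot 3: 2·(2+(-3)) − (-4) = 2 → (2,-3,2)

2,-3,2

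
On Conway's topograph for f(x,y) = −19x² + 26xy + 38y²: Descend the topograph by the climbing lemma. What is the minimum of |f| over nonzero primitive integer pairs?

river: ρ → (38,50,-7)
river: ρ → (-7,48,45)
river: ρ → (45,42,-10)
river: ρ → (-10,58,5)
river: ρ → (5,52,-43)
river: ρ → (-43,34,14)
river: ρ → (14,50,-19)
river: ρ → (-19,26,38)
closes: descent 0, river 8
min |a| on river = 5

5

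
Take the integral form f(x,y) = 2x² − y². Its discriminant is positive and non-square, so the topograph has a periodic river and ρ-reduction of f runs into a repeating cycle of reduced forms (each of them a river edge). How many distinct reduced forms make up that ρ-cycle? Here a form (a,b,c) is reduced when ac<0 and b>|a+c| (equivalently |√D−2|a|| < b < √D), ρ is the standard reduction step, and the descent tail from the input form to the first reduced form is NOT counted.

D = 8, ⌊√D⌋ = 2
descent: ρ → (-1,2,1)  [lands on river]
river: ρ → (1,2,-1)
ρ-cycle length = 2 (tail of 1 descent step not counted)

2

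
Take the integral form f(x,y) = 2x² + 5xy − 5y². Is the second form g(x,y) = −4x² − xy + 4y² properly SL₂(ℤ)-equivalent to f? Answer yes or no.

D₁ = 65, D₂ = 65
river cycle of f (length 6): (-5, 5, 2), (2, 7, -2), (-2, 5, 5), (5, 5, -2), (-2, 7, 2), (2, 5, -5)
river cycle of g (length 6): (4, 1, -4), (-4, 7, 1), (1, 7, -4), (-4, 1, 4), (4, 7, -1), (-1, 7, 4)
cycles differ ⇒ inequivalent

no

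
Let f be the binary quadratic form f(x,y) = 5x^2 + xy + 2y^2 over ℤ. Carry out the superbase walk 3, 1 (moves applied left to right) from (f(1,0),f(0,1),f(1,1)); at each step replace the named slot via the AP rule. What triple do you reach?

start (5,2,8) = (f(1,0),f(0,1),f(1,1))
replace slot 3: 2·(5+2) − 8 = 6 → (5,2,6)
replace slot 1: 2·(2+6) − 5 = 11 → (11,2,6)

11,2,6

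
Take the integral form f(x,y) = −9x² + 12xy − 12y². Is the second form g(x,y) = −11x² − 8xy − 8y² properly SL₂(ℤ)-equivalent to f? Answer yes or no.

D₁ = -288, D₂ = -288
f is negative-definite; reduce −f:
−f: translate: b→6 (≡-12 mod 18), so (9,-12,12)→(9,6,9)
−f: reduced (well bottom): (9,6,9) with a≤c, −a<b≤a
flip sign back: reduced form of f is (-9,-6,-9)
g is negative-definite; reduce −g:
−g: flip: (11,8,8)→(8,-8,11)
−g: translate: b→8 (≡-8 mod 16), so (8,-8,11)→(8,8,11)
−g: reduced (well bottom): (8,8,11) with a≤c, −a<b≤a
flip sign back: reduced form of g is (-8,-8,-11)
reduced forms (-9, -6, -9) vs (-8, -8, -11) ⇒ inequivalent

no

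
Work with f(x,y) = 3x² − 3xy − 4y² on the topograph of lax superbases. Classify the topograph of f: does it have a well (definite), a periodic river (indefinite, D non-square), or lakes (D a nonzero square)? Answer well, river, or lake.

D = b²−4ac = (-3)² − 4·3·(-4) = 57
D > 0 non-square ⇒ indefinite ⇒ periodic river

river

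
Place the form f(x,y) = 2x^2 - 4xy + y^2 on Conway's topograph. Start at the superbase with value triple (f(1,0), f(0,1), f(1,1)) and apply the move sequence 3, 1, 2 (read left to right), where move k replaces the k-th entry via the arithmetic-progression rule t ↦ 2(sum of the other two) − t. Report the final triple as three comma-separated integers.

start (2,1,-1) = (f(1,0),f(0,1),f(1,1))
replace slot 3: 2·(2+1) − (-1) = 7 → (2,1,7)
replace slot 1: 2·(1+7) − 2 = 14 → (14,1,7)
replace slot 2: 2·(14+7) − 1 = 41 → (14,41,7)

14,41,7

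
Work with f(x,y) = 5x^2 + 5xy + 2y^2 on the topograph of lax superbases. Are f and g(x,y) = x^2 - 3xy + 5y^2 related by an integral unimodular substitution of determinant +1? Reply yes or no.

D₁ = -15, D₂ = -11
discriminants differ ⇒ not SL₂(ℤ)-equivalent

no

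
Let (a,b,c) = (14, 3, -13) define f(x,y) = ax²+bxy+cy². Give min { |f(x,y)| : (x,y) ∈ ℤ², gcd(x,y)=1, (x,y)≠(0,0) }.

river: ρ → (-13,23,4)
river: ρ → (4,25,-7)
river: ρ → (-7,17,16)
river: ρ → (16,15,-8)
river: ρ → (-8,17,14)
river: ρ → (14,11,-11)
river: ρ → (-11,11,14)
river: ρ → (14,17,-8)
river: ρ → (-8,15,16)
river: ρ → (16,17,-7)
river: ρ → (-7,25,4)
river: ρ → (4,23,-13)
river: ρ → (-13,3,14)
river: ρ → (14,25,-2)
river: ρ → (-2,27,1)
river: ρ → (1,27,-2)
river: ρ → (-2,25,14)
river: ρ → (14,3,-13)
closes: descent 0, river 18
min |a| on river = 1

1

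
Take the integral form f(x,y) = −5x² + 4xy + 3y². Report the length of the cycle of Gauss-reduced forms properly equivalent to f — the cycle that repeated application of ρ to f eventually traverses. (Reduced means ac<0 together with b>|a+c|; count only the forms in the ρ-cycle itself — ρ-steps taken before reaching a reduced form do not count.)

D = 76, ⌊√D⌋ = 8
river: ρ → (3,8,-1)
river: ρ → (-1,8,3)
river: ρ → (3,4,-5)
river: ρ → (-5,6,2)
river: ρ → (2,6,-5)
river: ρ → (-5,4,3)
ρ-cycle length = 6 (tail of 0 descent steps not counted)

6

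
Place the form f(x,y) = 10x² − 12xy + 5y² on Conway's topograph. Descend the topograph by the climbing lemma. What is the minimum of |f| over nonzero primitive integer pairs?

translate: b→8 (≡-12 mod 20), so (10,-12,5)→(10,8,3)
flip: (10,8,3)→(3,-8,10)
translate: b→-2 (≡-8 mod 6), so (3,-8,10)→(3,-2,5)
reduced (well bottom): (3,-2,5) with a≤c, −a<b≤a
well minimum = a = 3

3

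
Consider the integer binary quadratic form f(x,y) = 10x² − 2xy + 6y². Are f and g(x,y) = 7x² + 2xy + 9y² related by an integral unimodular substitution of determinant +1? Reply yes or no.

D₁ = -236, D₂ = -248
discriminants differ ⇒ not SL₂(ℤ)-equivalent

no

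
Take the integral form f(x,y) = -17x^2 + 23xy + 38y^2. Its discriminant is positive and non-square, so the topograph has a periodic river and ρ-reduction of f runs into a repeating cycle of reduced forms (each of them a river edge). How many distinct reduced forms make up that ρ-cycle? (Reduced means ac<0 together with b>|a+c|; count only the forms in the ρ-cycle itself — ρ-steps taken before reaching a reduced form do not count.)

D = 3113, ⌊√D⌋ = 55
river: ρ → (38,53,-2)
river: ρ → (-2,55,11)
river: ρ → (11,55,-2)
river: ρ → (-2,53,38)
river: ρ → (38,23,-17)
river: ρ → (-17,45,16)
river: ρ → (16,51,-8)
river: ρ → (-8,45,34)
river: ρ → (34,23,-19)
river: ρ → (-19,53,4)
river: ρ → (4,51,-32)
river: ρ → (-32,13,23)
river: ρ → (23,33,-22)
river: ρ → (-22,55,1)
river: ρ → (1,55,-22)
river: ρ → (-22,33,23)
river: ρ → (23,13,-32)
river: ρ → (-32,51,4)
river: ρ → (4,53,-19)
river: ρ → (-19,23,34)
river: ρ → (34,45,-8)
river: ρ → (-8,51,16)
river: ρ → (16,45,-17)
river: ρ → (-17,23,38)
ρ-cycle length = 24 (tail of 0 descent steps not counted)

24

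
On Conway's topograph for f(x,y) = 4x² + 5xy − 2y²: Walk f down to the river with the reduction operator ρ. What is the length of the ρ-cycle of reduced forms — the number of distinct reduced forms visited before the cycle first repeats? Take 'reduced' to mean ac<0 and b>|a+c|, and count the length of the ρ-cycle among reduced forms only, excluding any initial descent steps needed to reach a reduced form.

D = 57, ⌊√D⌋ = 7
river: ρ → (-2,7,1)
river: ρ → (1,7,-2)
river: ρ → (-2,5,4)
river: ρ → (4,3,-3)
river: ρ → (-3,3,4)
river: ρ → (4,5,-2)
ρ-cycle length = 6 (tail of 0 descent steps not counted)

6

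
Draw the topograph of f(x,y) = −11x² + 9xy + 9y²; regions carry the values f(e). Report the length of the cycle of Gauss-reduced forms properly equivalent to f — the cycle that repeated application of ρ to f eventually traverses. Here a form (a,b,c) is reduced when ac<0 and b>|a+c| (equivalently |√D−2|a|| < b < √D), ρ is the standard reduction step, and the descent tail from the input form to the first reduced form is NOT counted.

D = 477, ⌊√D⌋ = 21
river: ρ → (9,9,-11)
river: ρ → (-11,13,7)
river: ρ → (7,15,-9)
river: ρ → (-9,21,1)
river: ρ → (1,21,-9)
river: ρ → (-9,15,7)
river: ρ → (7,13,-11)
river: ρ → (-11,9,9)
ρ-cycle length = 8 (tail of 0 descent steps not counted)

8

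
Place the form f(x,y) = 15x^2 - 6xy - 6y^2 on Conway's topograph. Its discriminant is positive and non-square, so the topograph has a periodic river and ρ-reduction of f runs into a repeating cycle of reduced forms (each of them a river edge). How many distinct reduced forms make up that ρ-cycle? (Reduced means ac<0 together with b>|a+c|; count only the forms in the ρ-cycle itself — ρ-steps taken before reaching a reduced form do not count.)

D = 396, ⌊√D⌋ = 19
descent: ρ → (-6,18,3)  [lands on river]
river: ρ → (3,18,-6)
ρ-cycle length = 2 (tail of 1 descent step not counted)

2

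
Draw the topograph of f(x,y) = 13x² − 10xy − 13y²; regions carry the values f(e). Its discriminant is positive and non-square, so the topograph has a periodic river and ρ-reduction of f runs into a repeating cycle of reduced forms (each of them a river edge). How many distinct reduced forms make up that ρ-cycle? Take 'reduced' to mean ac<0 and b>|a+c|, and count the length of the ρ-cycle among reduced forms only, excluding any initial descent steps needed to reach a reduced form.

D = 776, ⌊√D⌋ = 27
descent: ρ → (-13,10,13)  [lands on river]
river: ρ → (13,16,-10)
river: ρ → (-10,24,5)
river: ρ → (5,26,-5)
river: ρ → (-5,24,10)
river: ρ → (10,16,-13)
ρ-cycle length = 6 (tail of 1 descent step not counted)

6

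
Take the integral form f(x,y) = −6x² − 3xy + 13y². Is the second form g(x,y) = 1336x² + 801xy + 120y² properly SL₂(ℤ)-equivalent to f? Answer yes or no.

D₁ = 321, D₂ = 321
river cycle of f (length 6): (-6, 9, 10), (10, 11, -5), (-5, 9, 12), (12, 15, -2), (-2, 17, 4), (4, 15, -6)
river cycle of g (length 6): (-6, 9, 10), (10, 11, -5), (-5, 9, 12), (12, 15, -2), (-2, 17, 4), (4, 15, -6)
cycles coincide ⇒ equivalent

yes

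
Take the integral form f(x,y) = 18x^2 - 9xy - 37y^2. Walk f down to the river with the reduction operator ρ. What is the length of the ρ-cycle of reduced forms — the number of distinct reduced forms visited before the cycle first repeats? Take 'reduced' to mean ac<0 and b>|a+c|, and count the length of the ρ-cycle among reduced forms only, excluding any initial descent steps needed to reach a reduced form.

D = 2745, ⌊√D⌋ = 52
descent: ρ → (-37,9,18)
descent: ρ → (18,27,-28)  [lands on river]
river: ρ → (-28,29,17)
river: ρ → (17,39,-18)
river: ρ → (-18,33,23)
river: ρ → (23,13,-28)
river: ρ → (-28,43,8)
river: ρ → (8,37,-43)
river: ρ → (-43,49,2)
river: ρ → (2,51,-18)
river: ρ → (-18,21,32)
river: ρ → (32,43,-7)
river: ρ → (-7,41,38)
river: ρ → (38,35,-10)
river: ρ → (-10,45,18)
ρ-cycle length = 14 (tail of 2 descent steps not counted)

14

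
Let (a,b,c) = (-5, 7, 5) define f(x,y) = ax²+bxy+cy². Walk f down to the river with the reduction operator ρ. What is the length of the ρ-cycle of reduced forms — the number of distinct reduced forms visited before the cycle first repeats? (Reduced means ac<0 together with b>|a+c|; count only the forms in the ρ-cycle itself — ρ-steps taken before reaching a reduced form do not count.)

D = 149, ⌊√D⌋ = 12
river: ρ → (5,3,-7)
river: ρ → (-7,11,1)
river: ρ → (1,11,-7)
river: ρ → (-7,3,5)
river: ρ → (5,7,-5)
river: ρ → (-5,3,7)
river: ρ → (7,11,-1)
river: ρ → (-1,11,7)
river: ρ → (7,3,-5)
river: ρ → (-5,7,5)
ρ-cycle length = 10 (tail of 0 descent steps not counted)

10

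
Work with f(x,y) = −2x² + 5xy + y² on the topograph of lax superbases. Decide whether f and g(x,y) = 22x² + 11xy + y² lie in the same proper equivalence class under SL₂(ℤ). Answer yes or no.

D₁ = 33, D₂ = 33
river cycle of f (length 4): (1, 5, -2), (-2, 3, 3), (3, 3, -2), (-2, 5, 1)
river cycle of g (length 4): (1, 5, -2), (-2, 3, 3), (3, 3, -2), (-2, 5, 1)
cycles coincide ⇒ equivalent

yes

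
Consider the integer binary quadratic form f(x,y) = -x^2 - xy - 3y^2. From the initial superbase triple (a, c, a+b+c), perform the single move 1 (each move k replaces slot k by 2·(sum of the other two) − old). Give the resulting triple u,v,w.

start (-1,-3,-5) = (f(1,0),f(0,1),f(1,1))
replace slot 1: 2·((-3)+(-5)) − (-1) = -15 → (-15,-3,-5)

-15,-3,-5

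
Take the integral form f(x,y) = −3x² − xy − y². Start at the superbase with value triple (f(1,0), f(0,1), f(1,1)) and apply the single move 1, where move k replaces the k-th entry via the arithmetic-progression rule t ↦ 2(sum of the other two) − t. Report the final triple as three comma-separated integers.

start (-3,-1,-5) = (f(1,0),f(0,1),f(1,1))
replace slot 1: 2·((-1)+(-5)) − (-3) = -9 → (-9,-1,-5)

-9,-1,-5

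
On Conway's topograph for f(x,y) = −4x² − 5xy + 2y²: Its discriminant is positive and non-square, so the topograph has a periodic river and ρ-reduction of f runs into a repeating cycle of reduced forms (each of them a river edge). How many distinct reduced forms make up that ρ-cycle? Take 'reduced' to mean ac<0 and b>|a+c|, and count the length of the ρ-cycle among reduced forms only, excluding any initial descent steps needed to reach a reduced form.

D = 57, ⌊√D⌋ = 7
descent: ρ → (2,5,-4)  [lands on river]
river: ρ → (-4,3,3)
river: ρ → (3,3,-4)
river: ρ → (-4,5,2)
river: ρ → (2,7,-1)
river: ρ → (-1,7,2)
ρ-cycle length = 6 (tail of 1 descent step not counted)

6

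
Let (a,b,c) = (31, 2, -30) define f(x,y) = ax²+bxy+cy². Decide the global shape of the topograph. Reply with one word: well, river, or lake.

D = b²−4ac = 2² − 4·31·(-30) = 3724
D > 0 non-square ⇒ indefinite ⇒ periodic river

river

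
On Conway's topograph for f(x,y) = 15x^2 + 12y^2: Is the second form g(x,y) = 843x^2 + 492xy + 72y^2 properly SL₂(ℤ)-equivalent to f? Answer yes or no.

D₁ = -720, D₂ = -720
f: flip: (15,0,12)→(12,0,15)
f: reduced (well bottom): (12,0,15) with a≤c, −a<b≤a
g: flip: (843,492,72)→(72,-492,843)
g: translate: b→-60 (≡-492 mod 144), so (72,-492,843)→(72,-60,15)
g: flip: (72,-60,15)→(15,60,72)
g: translate: b→0 (≡60 mod 30), so (15,60,72)→(15,0,12)
g: flip: (15,0,12)→(12,0,15)
g: reduced (well bottom): (12,0,15) with a≤c, −a<b≤a
reduced forms (12, 0, 15) vs (12, 0, 15) ⇒ equivalent

yes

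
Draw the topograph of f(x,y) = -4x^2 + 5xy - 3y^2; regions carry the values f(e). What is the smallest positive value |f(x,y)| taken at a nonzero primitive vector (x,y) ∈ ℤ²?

translate: b→3 (≡-5 mod 8), so (4,-5,3)→(4,3,2)
flip: (4,3,2)→(2,-3,4)
translate: b→1 (≡-3 mod 4), so (2,-3,4)→(2,1,3)
reduced (well bottom): (2,1,3) with a≤c, −a<b≤a
well minimum |f| = |-2| = 2 (negative-definite)

2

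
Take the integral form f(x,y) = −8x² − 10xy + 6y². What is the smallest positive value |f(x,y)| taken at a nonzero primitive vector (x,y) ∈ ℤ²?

descent: ρ → (6,10,-8)  [lands on river]
river: ρ → (-8,6,8)
river: ρ → (8,10,-6)
river: ρ → (-6,14,4)
river: ρ → (4,10,-12)
river: ρ → (-12,14,2)
river: ρ → (2,14,-12)
river: ρ → (-12,10,4)
river: ρ → (4,14,-6)
river: ρ → (-6,10,8)
river: ρ → (8,6,-8)
river: ρ → (-8,10,6)
river: ρ → (6,14,-4)
river: ρ → (-4,10,12)
river: ρ → (12,14,-2)
river: ρ → (-2,14,12)
river: ρ → (12,10,-4)
river: ρ → (-4,14,6)
closes: descent 1, river 18
min |a| on river = 2

2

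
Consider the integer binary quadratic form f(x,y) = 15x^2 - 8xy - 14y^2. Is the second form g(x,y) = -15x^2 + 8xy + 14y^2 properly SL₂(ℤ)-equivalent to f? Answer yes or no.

D₁ = 904, D₂ = 904
river cycle of f (length 10): (-14, 8, 15), (15, 22, -7), (-7, 20, 18), (18, 16, -9), (-9, 20, 14), (14, 8, -15), (-15, 22, 7), (7, 20, -18), (-18, 16, 9), (9, 20, -14)
river cycle of g (length 10): (14, 20, -9), (-9, 16, 18), (18, 20, -7), (-7, 22, 15), (15, 8, -14), (-14, 20, 9), (9, 16, -18), (-18, 20, 7), (7, 22, -15), (-15, 8, 14)
cycles differ ⇒ inequivalent

no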